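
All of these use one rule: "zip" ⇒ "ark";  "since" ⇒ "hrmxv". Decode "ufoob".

Each pair mirrors across the alphabet (z↔a, i↔r, p↔k): positions sum to 25. Each letter is replaced by its mirror in the alphabet: a↔z, b↔y, c↔x, and so on (the Atbash cipher).
Decoding ufoob: u↔f, f↔u, o↔l, o↔l, b↔y.

fully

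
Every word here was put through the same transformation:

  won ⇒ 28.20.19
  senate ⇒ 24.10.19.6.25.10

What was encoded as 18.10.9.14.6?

w is letter #23 and maps to 28: an offset of 5. Each letter is replaced by its alphabet position (a=1..z=26) + 5.
Reversing it on 18.10.9.14.6: 18→(18−5)÷1=13=m, 10→(10−5)÷1=5=e, 9→(9−5)÷1=4=d, 14→(14−5)÷1=9=i, 6→(6−5)÷1=1=a.

media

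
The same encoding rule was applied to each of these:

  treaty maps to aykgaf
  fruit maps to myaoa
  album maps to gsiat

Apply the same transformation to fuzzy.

The shift depends on letter class: consonant t→a is +7, but vowel e→k is +6. Two shifts are in play — +6 for a/e/i/o/u, +7 for every other letter.
On fuzzy: f(cons)+7=m, u(vowel)+6=a, z(cons)+7=g, z(cons)+7=g, y(cons)+7=f.

maggf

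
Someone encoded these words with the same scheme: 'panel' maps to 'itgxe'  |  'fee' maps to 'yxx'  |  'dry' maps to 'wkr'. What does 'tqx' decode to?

axe

Each letter is shifted forward by 19 in the alphabet (a Caesar shift of +19).
Reversing it on tqx: t−19=a, q−19=x, x−19=e.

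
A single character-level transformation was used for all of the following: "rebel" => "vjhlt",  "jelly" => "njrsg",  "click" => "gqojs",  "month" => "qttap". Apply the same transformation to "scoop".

In rebel: r→v is +4, e→j is +5, b→h is +6, e→l is +7 — the shift increases by 1 each position. Each letter shifts forward by (position + 4), i.e. 4, 5, 6, … — the shift grows by one for each successive letter.
For scoop: s+4=w, c+5=h, o+6=u, o+7=v, p+8=x.

whuvx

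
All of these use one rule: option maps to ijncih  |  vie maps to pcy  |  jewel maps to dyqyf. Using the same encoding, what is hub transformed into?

Compare letters: o→i is +20, p→j is +20, t→n is +20 — a constant shift. This is a Caesar cipher with shift 20.
For hub: h+20=b, u+20=o, b+20=v.

bov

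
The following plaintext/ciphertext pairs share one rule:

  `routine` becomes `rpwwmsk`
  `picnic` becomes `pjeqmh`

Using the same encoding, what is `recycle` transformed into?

rfebgqk

Letter i (0-indexed) is shifted by i+0, so successive shifts are 0, 1, 2, ….
Applying it to recycle: r+0=r, e+1=f, c+2=e, y+3=b, c+4=g, l+5=q, e+6=k.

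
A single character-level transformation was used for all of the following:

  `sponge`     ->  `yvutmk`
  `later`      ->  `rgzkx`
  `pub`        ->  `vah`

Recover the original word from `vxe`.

pry

Each letter is shifted forward by 6 in the alphabet (a Caesar shift of +6).
Decoding vxe: v−6=p, x−6=r, e−6=y.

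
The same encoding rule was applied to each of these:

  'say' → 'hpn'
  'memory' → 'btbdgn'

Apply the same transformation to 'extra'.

tmigp

Compare letters: s→h is +15, a→p is +15, y→n is +15 — a constant shift. Every letter moves 15 places later in the alphabet, wrapping around z→a.
On extra: e+15=t, x+15=m, t+15=i, r+15=g, a+15=p.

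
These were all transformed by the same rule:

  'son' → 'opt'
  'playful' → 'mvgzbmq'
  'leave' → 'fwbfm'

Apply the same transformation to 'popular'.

sbmvqpq

The output letters match the input read backwards, each shifted +1: son reversed is nos. Two steps: reverse the string, then apply a Caesar shift of +1.
On popular: reverse → ralupop; then shift: r+1=s, a+1=b, l+1=m, u+1=v, p+1=q, o+1=p, p+1=q.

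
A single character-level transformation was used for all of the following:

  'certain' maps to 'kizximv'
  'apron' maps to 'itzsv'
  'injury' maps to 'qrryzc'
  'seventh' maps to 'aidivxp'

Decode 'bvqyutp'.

triumph

The shifts repeat in a cycle of length 2: positions 0,1,… shift by +8, +4, then the pattern repeats.
Undoing it on bvqyutp: b−8=t, v−4=r, q−8=i, y−4=u, u−8=m, t−4=p, p−8=h.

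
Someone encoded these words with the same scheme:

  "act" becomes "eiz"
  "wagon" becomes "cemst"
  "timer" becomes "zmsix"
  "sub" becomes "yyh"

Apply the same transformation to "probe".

The shift depends on letter class: consonant c→i is +6, but vowel a→e is +4. Vowels shift forward by 4 and consonants shift forward by 6.
On probe: p(cons)+6=v, r(cons)+6=x, o(vowel)+4=s, b(cons)+6=h, e(vowel)+4=i.

vxshi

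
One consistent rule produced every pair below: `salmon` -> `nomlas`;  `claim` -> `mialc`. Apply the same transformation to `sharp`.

prahs

The output letters match the input read backwards: salmon reversed is nomlas. The word is simply reversed.
Applying it to sharp: reverse → prahs.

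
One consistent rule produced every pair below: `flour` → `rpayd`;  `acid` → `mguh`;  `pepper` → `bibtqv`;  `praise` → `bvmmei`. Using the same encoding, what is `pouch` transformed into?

Shifts by position in flour: pos 0: f→r (+12), pos 1: l→p (+4), pos 2: o→a (+12), pos 3: u→y (+4) — repeating every 2. It's a Vigenère-style cipher with numeric key [12,4]: position i shifts by key[i mod 2].
For pouch: p+12=b, o+4=s, u+12=g, c+4=g, h+12=t.

bsggt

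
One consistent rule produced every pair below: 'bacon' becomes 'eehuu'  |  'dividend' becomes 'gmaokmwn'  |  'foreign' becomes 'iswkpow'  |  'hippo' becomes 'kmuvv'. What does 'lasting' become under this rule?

oexzpvp

Each letter shifts forward by (position + 3), i.e. 3, 4, 5, … — the shift grows by one for each successive letter.
On lasting: l+3=o, a+4=e, s+5=x, t+6=z, i+7=p, n+8=v, g+9=p.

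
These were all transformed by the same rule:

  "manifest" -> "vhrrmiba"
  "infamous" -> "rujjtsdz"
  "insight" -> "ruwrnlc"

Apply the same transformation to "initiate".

Shifts by position in manifest: pos 0: m→v (+9), pos 1: a→h (+7), pos 2: n→r (+4), pos 3: i→r (+9), pos 4: f→m (+7), pos 5: e→i (+4) — repeating every 3. It's a Vigenère-style cipher with numeric key [9,7,4]: position i shifts by key[i mod 3].
Applying it to initiate: i+9=r, n+7=u, i+4=m, t+9=c, i+7=p, a+4=e, t+9=c, e+7=l.

rumcpecl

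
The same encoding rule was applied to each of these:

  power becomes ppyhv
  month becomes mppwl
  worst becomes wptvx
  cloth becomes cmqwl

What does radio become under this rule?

Each letter shifts forward by its position index (0, 1, 2, …) — the shift grows by one for each successive letter.
Applying it to radio: r+0=r, a+1=b, d+2=f, i+3=l, o+4=s.

rbfls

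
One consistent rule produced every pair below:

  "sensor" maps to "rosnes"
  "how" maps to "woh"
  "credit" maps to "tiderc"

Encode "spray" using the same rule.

The output letters match the input read backwards: sensor reversed is rosnes. The word is simply reversed.
Applying it to spray: reverse → yarps.

yarps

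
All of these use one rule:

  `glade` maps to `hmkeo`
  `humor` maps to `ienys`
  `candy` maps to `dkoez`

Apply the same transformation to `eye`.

ozo

The shift depends on letter class: consonant g→h is +1, but vowel a→k is +10. Vowels shift forward by 10 and consonants shift forward by 1.
On eye: e(vowel)+10=o, y(cons)+1=z, e(vowel)+10=o.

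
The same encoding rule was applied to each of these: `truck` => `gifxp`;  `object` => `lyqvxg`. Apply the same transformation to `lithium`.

Each letter is replaced by its mirror in the alphabet: a↔z, b↔y, c↔x, and so on (the Atbash cipher).
Applying it to lithium: l↔o, i↔r, t↔g, h↔s, i↔r, u↔f, m↔n.

orgsrfn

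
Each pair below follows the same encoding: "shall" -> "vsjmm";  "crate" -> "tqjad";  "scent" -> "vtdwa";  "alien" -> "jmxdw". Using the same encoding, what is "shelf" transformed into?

vsdmi

s(18)→v(21) and h(7)→s(18) fit y≡5x+9 (mod 26); the inverse of 5 mod 26 is 21. Each letter's alphabet position (a=0..z=25) is mapped through 5·x+9 mod 26 — an affine cipher.
On shelf: s(18)→5·18+9≡21=v; h(7)→5·7+9≡18=s; e(4)→5·4+9≡3=d; l(11)→5·11+9≡12=m; f(5)→5·5+9≡8=i (all mod 26).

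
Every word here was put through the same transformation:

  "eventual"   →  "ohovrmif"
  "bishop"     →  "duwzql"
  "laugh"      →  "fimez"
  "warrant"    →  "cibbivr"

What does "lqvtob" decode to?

ponder

e(4)→o(14) and v(21)→h(7) fit y≡21x+8 (mod 26); the inverse of 21 mod 26 is 5. Treating letters as 0–25, the rule is x ↦ 21x + 8 (mod 26).
Decoding lqvtob: l(11)→5·(11−8)≡15=p; q(16)→5·(16−8)≡14=o; v(21)→5·(21−8)≡13=n; t(19)→5·(19−8)≡3=d; o(14)→5·(14−8)≡4=e; b(1)→5·(1−8)≡17=r (all mod 26).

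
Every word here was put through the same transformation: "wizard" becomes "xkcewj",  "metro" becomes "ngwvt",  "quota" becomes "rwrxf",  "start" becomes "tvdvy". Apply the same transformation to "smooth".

torsyn

In wizard: w→x is +1, i→k is +2, z→c is +3, a→e is +4 — the shift increases by 1 each position. Each letter shifts forward by (position + 1), i.e. 1, 2, 3, … — the shift grows by one for each successive letter.
On smooth: s+1=t, m+2=o, o+3=r, o+4=s, t+5=y, h+6=n.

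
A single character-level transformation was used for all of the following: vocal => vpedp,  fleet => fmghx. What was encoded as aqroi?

Each letter shifts forward by its position index (0, 1, 2, …) — the shift grows by one for each successive letter.
Reversing it on aqroi: a−0=a, q−1=p, r−2=p, o−3=l, i−4=e.

apple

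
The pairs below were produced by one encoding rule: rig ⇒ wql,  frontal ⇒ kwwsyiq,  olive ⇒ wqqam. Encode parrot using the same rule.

The shift depends on letter class: consonant r→w is +5, but vowel i→q is +8. Two shifts are in play — +8 for a/e/i/o/u, +5 for every other letter.
For parrot: p(cons)+5=u, a(vowel)+8=i, r(cons)+5=w, r(cons)+5=w, o(vowel)+8=w, t(cons)+5=y.

uiwwwy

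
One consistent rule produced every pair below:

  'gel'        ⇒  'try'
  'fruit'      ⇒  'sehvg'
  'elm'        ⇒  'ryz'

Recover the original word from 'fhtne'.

sugar

It's a constant shift of +13 (ROT13).
Undoing it on fhtne: f−13=s, h−13=u, t−13=g, n−13=a, e−13=r.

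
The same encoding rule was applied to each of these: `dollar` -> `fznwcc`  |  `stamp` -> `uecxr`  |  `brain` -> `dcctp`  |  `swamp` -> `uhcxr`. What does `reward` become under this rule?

tpylto

Shifts by position in dollar: pos 0: d→f (+2), pos 1: o→z (+11), pos 2: l→n (+2), pos 3: l→w (+11) — repeating every 2. A repeating key of period 2 is used — shifts +2, +11 over and over.
For reward: r+2=t, e+11=p, w+2=y, a+11=l, r+2=t, d+11=o.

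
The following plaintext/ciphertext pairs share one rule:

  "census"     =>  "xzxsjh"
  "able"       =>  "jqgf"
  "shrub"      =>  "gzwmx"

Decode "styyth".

cotton

Read the word backwards and shift each letter +5.
Decoding styyth: shift back: s−5=n, t−5=o, y−5=t, y−5=t, t−5=o, h−5=c → nottoc; then reverse → cotton.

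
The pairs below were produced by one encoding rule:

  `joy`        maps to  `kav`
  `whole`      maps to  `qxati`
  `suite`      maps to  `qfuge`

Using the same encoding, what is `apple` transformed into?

The output letters match the input read backwards, each shifted +12: joy reversed is yoj. The word is reversed, then every letter is shifted forward by 12.
For apple: reverse → elppa; then shift: e+12=q, l+12=x, p+12=b, p+12=b, a+12=m.

qxbbm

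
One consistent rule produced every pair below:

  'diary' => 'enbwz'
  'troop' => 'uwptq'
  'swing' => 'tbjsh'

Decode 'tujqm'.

spill

Shifts by position in diary: pos 0: d→e (+1), pos 1: i→n (+5), pos 2: a→b (+1), pos 3: r→w (+5) — repeating every 2. A repeating key of period 2 is used — shifts +1, +5 over and over.
Reversing it on tujqm: t−1=s, u−5=p, j−1=i, q−5=l, m−1=l.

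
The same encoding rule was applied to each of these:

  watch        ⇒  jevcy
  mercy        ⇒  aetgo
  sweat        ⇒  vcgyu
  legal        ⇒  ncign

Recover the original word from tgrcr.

paper

The output letters match the input read backwards, each shifted +2: watch reversed is hctaw. Two steps: reverse the string, then apply a Caesar shift of +2.
Undoing it on tgrcr: shift back: t−2=r, g−2=e, r−2=p, c−2=a, r−2=p → repap; then reverse → paper.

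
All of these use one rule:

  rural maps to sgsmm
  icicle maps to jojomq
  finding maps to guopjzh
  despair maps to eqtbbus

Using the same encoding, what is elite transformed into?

fxjff

Shifts by position in rural: pos 0: r→s (+1), pos 1: u→g (+12), pos 2: r→s (+1), pos 3: a→m (+12) — repeating every 2. The shifts repeat in a cycle of length 2: positions 0,1,… shift by +1, +12, then the pattern repeats.
Applying it to elite: e+1=f, l+12=x, i+1=j, t+12=f, e+1=f.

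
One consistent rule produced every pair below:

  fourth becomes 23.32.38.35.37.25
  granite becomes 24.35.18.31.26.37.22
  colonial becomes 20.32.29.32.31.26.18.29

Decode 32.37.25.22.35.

The number is (letter's place in the alphabet, a=1) + 17.
Decoding 32.37.25.22.35: 32→(32−17)÷1=15=o, 37→(37−17)÷1=20=t, 25→(25−17)÷1=8=h, 22→(22−17)÷1=5=e, 35→(35−17)÷1=18=r.

other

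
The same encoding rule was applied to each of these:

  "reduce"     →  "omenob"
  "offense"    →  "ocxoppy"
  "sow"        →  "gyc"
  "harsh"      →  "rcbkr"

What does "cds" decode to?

its

Two steps: reverse the string, then apply a Caesar shift of +10.
Decoding cds: shift back: c−10=s, d−10=t, s−10=i → sti; then reverse → its.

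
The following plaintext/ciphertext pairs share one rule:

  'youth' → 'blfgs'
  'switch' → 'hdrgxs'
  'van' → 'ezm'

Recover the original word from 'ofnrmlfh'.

luminous

This is the alphabet-reversal cipher (Atbash): a becomes z, b becomes y, etc.
Reversing it on ofnrmlfh: o↔l, f↔u, n↔m, r↔i, m↔n, l↔o, f↔u, h↔s.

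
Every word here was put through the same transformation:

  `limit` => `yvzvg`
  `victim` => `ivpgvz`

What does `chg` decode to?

put

Compare letters: l→y is +13, i→v is +13, m→z is +13 — a constant shift. It's a constant shift of +13 (ROT13).
Decoding chg: c−13=p, h−13=u, g−13=t.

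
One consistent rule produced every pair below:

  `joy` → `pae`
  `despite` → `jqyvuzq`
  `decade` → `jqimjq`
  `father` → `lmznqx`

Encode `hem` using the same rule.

The shift depends on letter class: consonant j→p is +6, but vowel o→a is +12. The rule splits by letter class: vowels +12, consonants +6.
For hem: h(cons)+6=n, e(vowel)+12=q, m(cons)+6=s.

nqs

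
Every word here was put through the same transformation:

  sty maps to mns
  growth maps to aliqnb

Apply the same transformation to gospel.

Compare letters: s→m is +20, t→n is +20, y→s is +20 — a constant shift. It's a constant shift of +20 (ROT20).
On gospel: g+20=a, o+20=i, s+20=m, p+20=j, e+20=y, l+20=f.

aimjyf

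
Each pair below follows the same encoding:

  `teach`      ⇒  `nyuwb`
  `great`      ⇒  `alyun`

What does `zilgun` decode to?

format

Each letter is shifted forward by 20 in the alphabet (a Caesar shift of +20).
Reversing it on zilgun: z−20=f, i−20=o, l−20=r, g−20=m, u−20=a, n−20=t.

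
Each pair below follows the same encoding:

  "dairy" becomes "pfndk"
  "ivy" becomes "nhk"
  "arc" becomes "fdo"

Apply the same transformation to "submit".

eznynf

The shift depends on letter class: consonant d→p is +12, but vowel a→f is +5. Vowels shift forward by 5 and consonants shift forward by 12.
For submit: s(cons)+12=e, u(vowel)+5=z, b(cons)+12=n, m(cons)+12=y, i(vowel)+5=n, t(cons)+12=f.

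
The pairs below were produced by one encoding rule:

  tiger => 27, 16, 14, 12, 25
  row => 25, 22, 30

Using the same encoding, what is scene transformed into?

26, 10, 12, 21, 12

t is letter #20 and maps to 27: an offset of 7. The number is (letter's place in the alphabet, a=1) + 7.
Applying it to scene: s=19→26, c=3→10, e=5→12, n=14→21, e=5→12.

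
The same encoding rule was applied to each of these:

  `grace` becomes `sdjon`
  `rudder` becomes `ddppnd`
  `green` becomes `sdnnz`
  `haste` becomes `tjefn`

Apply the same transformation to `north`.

The shift depends on letter class: consonant g→s is +12, but vowel a→j is +9. The rule splits by letter class: vowels +9, consonants +12.
Applying it to north: n(cons)+12=z, o(vowel)+9=x, r(cons)+12=d, t(cons)+12=f, h(cons)+12=t.

zxdft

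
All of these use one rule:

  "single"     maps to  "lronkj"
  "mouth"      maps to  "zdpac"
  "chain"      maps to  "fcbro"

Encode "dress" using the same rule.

s(18)→l(11) and i(8)→r(17) fit y≡15x+1 (mod 26); the inverse of 15 mod 26 is 7. This is an affine cipher: with a=0,…,z=25, each position x becomes (15x+1) mod 26.
Applying it to dress: d(3)→15·3+1≡20=u; r(17)→15·17+1≡22=w; e(4)→15·4+1≡9=j; s(18)→15·18+1≡11=l; s(18)→15·18+1≡11=l (all mod 26).

uwjll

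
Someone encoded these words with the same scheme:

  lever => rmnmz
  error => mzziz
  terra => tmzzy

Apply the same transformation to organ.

izgyl

l(11)→r(17) and e(4)→m(12) fit y≡23x+24 (mod 26); the inverse of 23 mod 26 is 17. This is an affine cipher: with a=0,…,z=25, each position x becomes (23x+24) mod 26.
On organ: o(14)→23·14+24≡8=i; r(17)→23·17+24≡25=z; g(6)→23·6+24≡6=g; a(0)→23·0+24≡24=y; n(13)→23·13+24≡11=l (all mod 26).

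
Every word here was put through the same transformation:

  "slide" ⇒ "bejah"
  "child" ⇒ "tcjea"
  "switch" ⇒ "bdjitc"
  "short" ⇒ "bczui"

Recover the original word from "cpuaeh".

This is an affine cipher: with a=0,…,z=25, each position x becomes (7x+5) mod 26.
Undoing it on cpuaeh: c(2)→15·(2−5)≡7=h; p(15)→15·(15−5)≡20=u; u(20)→15·(20−5)≡17=r; a(0)→15·(0−5)≡3=d; e(4)→15·(4−5)≡11=l; h(7)→15·(7−5)≡4=e (all mod 26).

hurdle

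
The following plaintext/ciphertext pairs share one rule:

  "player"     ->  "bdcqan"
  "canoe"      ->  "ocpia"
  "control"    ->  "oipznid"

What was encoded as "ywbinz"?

import

p(15)→b(1) and l(11)→d(3) fit y≡19x+2 (mod 26); the inverse of 19 mod 26 is 11. This is an affine cipher: with a=0,…,z=25, each position x becomes (19x+2) mod 26.
Reversing it on ywbinz: y(24)→11·(24−2)≡8=i; w(22)→11·(22−2)≡12=m; b(1)→11·(1−2)≡15=p; i(8)→11·(8−2)≡14=o; n(13)→11·(13−2)≡17=r; z(25)→11·(25−2)≡19=t (all mod 26).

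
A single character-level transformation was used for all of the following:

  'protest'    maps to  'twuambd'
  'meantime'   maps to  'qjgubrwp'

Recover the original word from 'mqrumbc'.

Each letter shifts forward by (position + 4), i.e. 4, 5, 6, … — the shift grows by one for each successive letter.
Decoding mqrumbc: m−4=i, q−5=l, r−6=l, u−7=n, m−8=e, b−9=s, c−10=s.

illness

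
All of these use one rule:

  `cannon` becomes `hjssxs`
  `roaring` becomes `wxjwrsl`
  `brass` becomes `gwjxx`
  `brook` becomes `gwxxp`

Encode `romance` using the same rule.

wxrjshn

The shift depends on letter class: consonant c→h is +5, but vowel a→j is +9. Two shifts are in play — +9 for a/e/i/o/u, +5 for every other letter.
On romance: r(cons)+5=w, o(vowel)+9=x, m(cons)+5=r, a(vowel)+9=j, n(cons)+5=s, c(cons)+5=h, e(vowel)+9=n.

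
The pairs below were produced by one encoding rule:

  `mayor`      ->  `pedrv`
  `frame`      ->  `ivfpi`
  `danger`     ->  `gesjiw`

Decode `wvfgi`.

trade

A repeating key of period 3 is used — shifts +3, +4, +5 over and over.
Reversing it on wvfgi: w−3=t, v−4=r, f−5=a, g−3=d, i−4=e.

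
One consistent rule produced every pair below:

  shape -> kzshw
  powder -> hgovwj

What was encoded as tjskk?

brass

Compare letters: s→k is +18, h→z is +18, a→s is +18 — a constant shift. This is a Caesar cipher with shift 18.
Decoding tjskk: t−18=b, j−18=r, s−18=a, k−18=s, k−18=s.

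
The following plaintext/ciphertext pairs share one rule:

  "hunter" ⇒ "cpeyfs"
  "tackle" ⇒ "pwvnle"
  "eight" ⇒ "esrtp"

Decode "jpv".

key

The output letters match the input read backwards, each shifted +11: hunter reversed is retnuh. Two steps: reverse the string, then apply a Caesar shift of +11.
Decoding jpv: shift back: j−11=y, p−11=e, v−11=k → yek; then reverse → key.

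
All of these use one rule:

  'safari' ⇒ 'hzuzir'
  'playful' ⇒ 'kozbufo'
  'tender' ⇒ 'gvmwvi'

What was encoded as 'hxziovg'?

This is the alphabet-reversal cipher (Atbash): a becomes z, b becomes y, etc.
Decoding hxziovg: h↔s, x↔c, z↔a, i↔r, o↔l, v↔e, g↔t.

scarlet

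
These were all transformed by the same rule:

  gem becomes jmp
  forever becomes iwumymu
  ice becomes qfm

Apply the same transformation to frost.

The shift depends on letter class: consonant g→j is +3, but vowel e→m is +8. Two shifts are in play — +8 for a/e/i/o/u, +3 for every other letter.
On frost: f(cons)+3=i, r(cons)+3=u, o(vowel)+8=w, s(cons)+3=v, t(cons)+3=w.

iuwvw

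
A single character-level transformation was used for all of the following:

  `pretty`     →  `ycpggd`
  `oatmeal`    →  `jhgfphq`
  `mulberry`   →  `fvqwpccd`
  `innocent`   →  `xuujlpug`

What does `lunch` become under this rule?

qvuli

p(15)→y(24) and r(17)→c(2) fit y≡15x+7 (mod 26); the inverse of 15 mod 26 is 7. Each letter's alphabet position (a=0..z=25) is mapped through 15·x+7 mod 26 — an affine cipher.
For lunch: l(11)→15·11+7≡16=q; u(20)→15·20+7≡21=v; n(13)→15·13+7≡20=u; c(2)→15·2+7≡11=l; h(7)→15·7+7≡8=i (all mod 26).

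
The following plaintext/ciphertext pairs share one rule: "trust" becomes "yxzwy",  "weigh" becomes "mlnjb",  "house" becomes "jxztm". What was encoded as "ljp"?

The output letters match the input read backwards, each shifted +5: trust reversed is tsurt. The word is reversed, then every letter is shifted forward by 5.
Decoding ljp: shift back: l−5=g, j−5=e, p−5=k → gek; then reverse → keg.

keg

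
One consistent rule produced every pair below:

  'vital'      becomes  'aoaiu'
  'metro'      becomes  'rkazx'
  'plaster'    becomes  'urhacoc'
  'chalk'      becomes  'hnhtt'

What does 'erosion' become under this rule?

In vital: v→a is +5, i→o is +6, t→a is +7, a→i is +8 — the shift increases by 1 each position. The shift increases by 1 at each position, starting from +5: 5, 6, 7, ….
On erosion: e+5=j, r+6=x, o+7=v, s+8=a, i+9=r, o+10=y, n+11=y.

jxvaryy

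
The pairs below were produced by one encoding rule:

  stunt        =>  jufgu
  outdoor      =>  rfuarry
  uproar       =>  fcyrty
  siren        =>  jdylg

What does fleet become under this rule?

wkllu

This is an affine cipher: with a=0,…,z=25, each position x becomes (11x+19) mod 26.
Applying it to fleet: f(5)→11·5+19≡22=w; l(11)→11·11+19≡10=k; e(4)→11·4+19≡11=l; e(4)→11·4+19≡11=l; t(19)→11·19+19≡20=u (all mod 26).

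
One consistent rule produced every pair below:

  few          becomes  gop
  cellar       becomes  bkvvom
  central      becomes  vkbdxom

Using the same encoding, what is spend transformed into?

The output letters match the input read backwards, each shifted +10: few reversed is wef. The word is reversed, then every letter is shifted forward by 10.
For spend: reverse → dneps; then shift: d+10=n, n+10=x, e+10=o, p+10=z, s+10=c.

nxozc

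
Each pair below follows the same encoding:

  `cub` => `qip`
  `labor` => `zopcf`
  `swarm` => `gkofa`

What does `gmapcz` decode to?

symbol

Compare letters: c→q is +14, u→i is +14, b→p is +14 — a constant shift. Every letter moves 14 places later in the alphabet, wrapping around z→a.
Undoing it on gmapcz: g−14=s, m−14=y, a−14=m, p−14=b, c−14=o, z−14=l.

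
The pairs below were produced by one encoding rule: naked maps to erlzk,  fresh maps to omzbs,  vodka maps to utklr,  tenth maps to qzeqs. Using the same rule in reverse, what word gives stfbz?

n(13)→e(4) and a(0)→r(17) fit y≡15x+17 (mod 26); the inverse of 15 mod 26 is 7. Each letter's alphabet position (a=0..z=25) is mapped through 15·x+17 mod 26 — an affine cipher.
Reversing it on stfbz: s(18)→7·(18−17)≡7=h; t(19)→7·(19−17)≡14=o; f(5)→7·(5−17)≡20=u; b(1)→7·(1−17)≡18=s; z(25)→7·(25−17)≡4=e (all mod 26).

house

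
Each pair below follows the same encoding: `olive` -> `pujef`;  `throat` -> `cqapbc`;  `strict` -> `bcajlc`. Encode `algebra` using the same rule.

The rule splits by letter class: vowels +1, consonants +9.
On algebra: a(vowel)+1=b, l(cons)+9=u, g(cons)+9=p, e(vowel)+1=f, b(cons)+9=k, r(cons)+9=a, a(vowel)+1=b.

bupfkab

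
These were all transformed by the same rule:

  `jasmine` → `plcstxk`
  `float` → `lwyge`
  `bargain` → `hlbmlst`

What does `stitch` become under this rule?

yesznr

Shifts by position in jasmine: pos 0: j→p (+6), pos 1: a→l (+11), pos 2: s→c (+10), pos 3: m→s (+6), pos 4: i→t (+11), pos 5: n→x (+10) — repeating every 3. The shifts repeat in a cycle of length 3: positions 0,1,… shift by +6, +11, +10, then the pattern repeats.
For stitch: s+6=y, t+11=e, i+10=s, t+6=z, c+11=n, h+10=r.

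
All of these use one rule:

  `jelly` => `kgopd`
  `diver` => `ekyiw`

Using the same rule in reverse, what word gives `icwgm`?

Each letter shifts forward by (position + 1), i.e. 1, 2, 3, … — the shift grows by one for each successive letter.
Reversing it on icwgm: i−1=h, c−2=a, w−3=t, g−4=c, m−5=h.

hatch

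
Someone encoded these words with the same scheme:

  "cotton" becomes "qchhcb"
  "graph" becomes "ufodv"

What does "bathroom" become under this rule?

pohvfcca

It's a constant shift of +14 (ROT14).
On bathroom: b+14=p, a+14=o, t+14=h, h+14=v, r+14=f, o+14=c, o+14=c, m+14=a.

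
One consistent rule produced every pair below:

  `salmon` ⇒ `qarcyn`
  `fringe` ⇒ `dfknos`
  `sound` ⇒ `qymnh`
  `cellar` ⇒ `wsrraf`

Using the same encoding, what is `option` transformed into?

This is an affine cipher: with a=0,…,z=25, each position x becomes (11x+0) mod 26.
Applying it to option: o(14)→11·14+0≡24=y; p(15)→11·15+0≡9=j; t(19)→11·19+0≡1=b; i(8)→11·8+0≡10=k; o(14)→11·14+0≡24=y; n(13)→11·13+0≡13=n (all mod 26).

yjbkyn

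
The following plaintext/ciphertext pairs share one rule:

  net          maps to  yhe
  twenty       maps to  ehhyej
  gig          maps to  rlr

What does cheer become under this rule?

nshhc

The shift depends on letter class: consonant n→y is +11, but vowel e→h is +3. Vowels shift forward by 3 and consonants shift forward by 11.
For cheer: c(cons)+11=n, h(cons)+11=s, e(vowel)+3=h, e(vowel)+3=h, r(cons)+11=c.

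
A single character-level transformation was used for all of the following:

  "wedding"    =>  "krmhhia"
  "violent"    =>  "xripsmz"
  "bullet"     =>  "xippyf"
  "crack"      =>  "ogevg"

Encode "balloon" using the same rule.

rssppef

The output letters match the input read backwards, each shifted +4: wedding reversed is gniddew. Read the word backwards and shift each letter +4.
On balloon: reverse → noollab; then shift: n+4=r, o+4=s, o+4=s, l+4=p, l+4=p, a+4=e, b+4=f.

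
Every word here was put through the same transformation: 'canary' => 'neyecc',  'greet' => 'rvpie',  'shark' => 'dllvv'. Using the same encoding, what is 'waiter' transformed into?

It's a Vigenère-style cipher with numeric key [11,4]: position i shifts by key[i mod 2].
Applying it to waiter: w+11=h, a+4=e, i+11=t, t+4=x, e+11=p, r+4=v.

hetxpv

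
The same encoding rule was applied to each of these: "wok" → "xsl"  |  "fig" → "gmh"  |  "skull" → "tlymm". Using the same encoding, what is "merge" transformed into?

nishi

Vowels shift forward by 4 and consonants shift forward by 1.
For merge: m(cons)+1=n, e(vowel)+4=i, r(cons)+1=s, g(cons)+1=h, e(vowel)+4=i.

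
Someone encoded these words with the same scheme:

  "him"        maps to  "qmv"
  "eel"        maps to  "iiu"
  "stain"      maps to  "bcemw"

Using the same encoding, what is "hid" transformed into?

qmm

The shift depends on letter class: consonant h→q is +9, but vowel i→m is +4. Two shifts are in play — +4 for a/e/i/o/u, +9 for every other letter.
Applying it to hid: h(cons)+9=q, i(vowel)+4=m, d(cons)+9=m.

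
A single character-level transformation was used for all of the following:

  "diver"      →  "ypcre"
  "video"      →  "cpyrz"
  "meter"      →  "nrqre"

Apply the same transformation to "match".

ntqfw

d(3)→y(24) and i(8)→p(15) fit y≡19x+19 (mod 26); the inverse of 19 mod 26 is 11. This is an affine cipher: with a=0,…,z=25, each position x becomes (19x+19) mod 26.
For match: m(12)→19·12+19≡13=n; a(0)→19·0+19≡19=t; t(19)→19·19+19≡16=q; c(2)→19·2+19≡5=f; h(7)→19·7+19≡22=w (all mod 26).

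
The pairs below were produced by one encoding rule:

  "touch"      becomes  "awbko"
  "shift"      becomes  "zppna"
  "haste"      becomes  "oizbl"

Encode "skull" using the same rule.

zsbts

The shifts repeat in a cycle of length 2: positions 0,1,… shift by +7, +8, then the pattern repeats.
For skull: s+7=z, k+8=s, u+7=b, l+8=t, l+7=s.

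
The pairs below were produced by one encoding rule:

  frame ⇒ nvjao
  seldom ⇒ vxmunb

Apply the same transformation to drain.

Two steps: reverse the string, then apply a Caesar shift of +9.
For drain: reverse → niard; then shift: n+9=w, i+9=r, a+9=j, r+9=a, d+9=m.

wrjam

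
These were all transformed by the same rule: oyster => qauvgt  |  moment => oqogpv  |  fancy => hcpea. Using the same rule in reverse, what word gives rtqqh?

Each letter is shifted forward by 2 in the alphabet (a Caesar shift of +2).
Reversing it on rtqqh: r−2=p, t−2=r, q−2=o, q−2=o, h−2=f.

proof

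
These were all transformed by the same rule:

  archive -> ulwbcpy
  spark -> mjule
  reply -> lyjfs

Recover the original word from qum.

Compare letters: a→u is +20, r→l is +20, c→w is +20 — a constant shift. It's a constant shift of +20 (ROT20).
Decoding qum: q−20=w, u−20=a, m−20=s.

was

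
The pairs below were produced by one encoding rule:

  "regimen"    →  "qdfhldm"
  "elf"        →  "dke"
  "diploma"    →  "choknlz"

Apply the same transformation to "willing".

This is a Caesar cipher with shift 25.
On willing: w+25=v, i+25=h, l+25=k, l+25=k, i+25=h, n+25=m, g+25=f.

vhkkhmf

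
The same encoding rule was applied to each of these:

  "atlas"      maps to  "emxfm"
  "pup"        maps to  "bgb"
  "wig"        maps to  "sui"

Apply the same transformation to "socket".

The output letters match the input read backwards, each shifted +12: atlas reversed is salta. Two steps: reverse the string, then apply a Caesar shift of +12.
Applying it to socket: reverse → tekcos; then shift: t+12=f, e+12=q, k+12=w, c+12=o, o+12=a, s+12=e.

fqwoae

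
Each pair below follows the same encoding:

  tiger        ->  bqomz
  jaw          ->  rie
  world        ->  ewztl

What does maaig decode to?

Every letter moves 8 places later in the alphabet, wrapping around z→a.
Reversing it on maaig: m−8=e, a−8=s, a−8=s, i−8=a, g−8=y.

essay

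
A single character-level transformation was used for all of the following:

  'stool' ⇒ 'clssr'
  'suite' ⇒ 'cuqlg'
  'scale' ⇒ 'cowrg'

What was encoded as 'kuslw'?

quota

Treating letters as 0–25, the rule is x ↦ 9x + 22 (mod 26).
Reversing it on kuslw: k(10)→3·(10−22)≡16=q; u(20)→3·(20−22)≡20=u; s(18)→3·(18−22)≡14=o; l(11)→3·(11−22)≡19=t; w(22)→3·(22−22)≡0=a (all mod 26).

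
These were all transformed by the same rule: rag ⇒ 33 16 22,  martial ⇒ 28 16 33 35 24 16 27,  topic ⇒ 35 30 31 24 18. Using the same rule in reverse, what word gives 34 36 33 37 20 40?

survey

r is letter #18 and maps to 33: an offset of 15. Each letter is replaced by its alphabet position (a=1..z=26) + 15.
Undoing it on 34 36 33 37 20 40: 34→(34−15)÷1=19=s, 36→(36−15)÷1=21=u, 33→(33−15)÷1=18=r, 37→(37−15)÷1=22=v, 20→(20−15)÷1=5=e, 40→(40−15)÷1=25=y.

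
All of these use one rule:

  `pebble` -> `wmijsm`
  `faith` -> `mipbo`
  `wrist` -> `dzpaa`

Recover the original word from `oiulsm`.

handle

Shifts by position in pebble: pos 0: p→w (+7), pos 1: e→m (+8), pos 2: b→i (+7), pos 3: b→j (+8) — repeating every 2. A repeating key of period 2 is used — shifts +7, +8 over and over.
Decoding oiulsm: o−7=h, i−8=a, u−7=n, l−8=d, s−7=l, m−8=e.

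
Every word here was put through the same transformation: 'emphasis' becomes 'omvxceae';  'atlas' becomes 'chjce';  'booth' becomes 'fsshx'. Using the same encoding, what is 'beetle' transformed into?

foohjo

e(4)→o(14) and m(12)→m(12) fit y≡3x+2 (mod 26); the inverse of 3 mod 26 is 9. Treating letters as 0–25, the rule is x ↦ 3x + 2 (mod 26).
Applying it to beetle: b(1)→3·1+2≡5=f; e(4)→3·4+2≡14=o; e(4)→3·4+2≡14=o; t(19)→3·19+2≡7=h; l(11)→3·11+2≡9=j; e(4)→3·4+2≡14=o (all mod 26).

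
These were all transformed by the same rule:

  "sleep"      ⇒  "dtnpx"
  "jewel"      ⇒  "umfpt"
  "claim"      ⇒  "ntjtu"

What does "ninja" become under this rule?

yqwui

It's a Vigenère-style cipher with numeric key [11,8,9]: position i shifts by key[i mod 3].
On ninja: n+11=y, i+8=q, n+9=w, j+11=u, a+8=i.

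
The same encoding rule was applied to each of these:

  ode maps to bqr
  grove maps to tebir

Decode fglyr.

style

This is a Caesar cipher with shift 13.
Reversing it on fglyr: f−13=s, g−13=t, l−13=y, y−13=l, r−13=e.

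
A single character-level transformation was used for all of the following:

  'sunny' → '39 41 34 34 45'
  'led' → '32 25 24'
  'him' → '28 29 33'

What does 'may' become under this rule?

33 21 45

Each letter is replaced by its alphabet position (a=1..z=26) + 20.
On may: m=13→33, a=1→21, y=25→45.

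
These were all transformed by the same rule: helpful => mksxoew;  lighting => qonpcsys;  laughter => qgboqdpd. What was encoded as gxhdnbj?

bravery

In helpful: h→m is +5, e→k is +6, l→s is +7, p→x is +8 — the shift increases by 1 each position. Letter i (0-indexed) is shifted by i+5, so successive shifts are 5, 6, 7, ….
Undoing it on gxhdnbj: g−5=b, x−6=r, h−7=a, d−8=v, n−9=e, b−10=r, j−11=y.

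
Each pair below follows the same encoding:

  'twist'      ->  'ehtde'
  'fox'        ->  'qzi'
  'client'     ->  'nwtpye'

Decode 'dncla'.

scrap

Compare letters: t→e is +11, w→h is +11, i→t is +11 — a constant shift. This is a Caesar cipher with shift 11.
Reversing it on dncla: d−11=s, n−11=c, c−11=r, l−11=a, a−11=p.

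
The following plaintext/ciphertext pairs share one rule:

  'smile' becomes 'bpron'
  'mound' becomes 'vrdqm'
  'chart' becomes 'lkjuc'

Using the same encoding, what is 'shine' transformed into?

It's a Vigenère-style cipher with numeric key [9,3]: position i shifts by key[i mod 2].
Applying it to shine: s+9=b, h+3=k, i+9=r, n+3=q, e+9=n.

bkrqn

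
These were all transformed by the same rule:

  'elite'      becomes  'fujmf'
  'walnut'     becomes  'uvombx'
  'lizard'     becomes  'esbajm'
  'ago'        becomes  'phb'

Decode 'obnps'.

roman

The output letters match the input read backwards, each shifted +1: elite reversed is etile. Two steps: reverse the string, then apply a Caesar shift of +1.
Undoing it on obnps: shift back: o−1=n, b−1=a, n−1=m, p−1=o, s−1=r → namor; then reverse → roman.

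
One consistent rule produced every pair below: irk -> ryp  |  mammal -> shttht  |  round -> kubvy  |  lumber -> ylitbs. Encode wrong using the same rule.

nuvyd

The output letters match the input read backwards, each shifted +7: irk reversed is kri. Read the word backwards and shift each letter +7.
For wrong: reverse → gnorw; then shift: g+7=n, n+7=u, o+7=v, r+7=y, w+7=d.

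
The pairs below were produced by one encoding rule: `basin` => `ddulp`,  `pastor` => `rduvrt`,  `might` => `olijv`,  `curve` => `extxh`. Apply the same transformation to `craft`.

etdhv

The shift depends on letter class: consonant b→d is +2, but vowel a→d is +3. Two shifts are in play — +3 for a/e/i/o/u, +2 for every other letter.
Applying it to craft: c(cons)+2=e, r(cons)+2=t, a(vowel)+3=d, f(cons)+2=h, t(cons)+2=v.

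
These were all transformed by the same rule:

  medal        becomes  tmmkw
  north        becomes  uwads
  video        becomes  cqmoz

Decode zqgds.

In medal: m→t is +7, e→m is +8, d→m is +9, a→k is +10 — the shift increases by 1 each position. The shift increases by 1 at each position, starting from +7: 7, 8, 9, ….
Undoing it on zqgds: z−7=s, q−8=i, g−9=x, d−10=t, s−11=h.

sixth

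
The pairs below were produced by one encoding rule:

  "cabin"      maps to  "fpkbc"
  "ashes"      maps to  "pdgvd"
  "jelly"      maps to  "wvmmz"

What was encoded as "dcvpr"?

sneak

c(2)→f(5) and a(0)→p(15) fit y≡21x+15 (mod 26); the inverse of 21 mod 26 is 5. This is an affine cipher: with a=0,…,z=25, each position x becomes (21x+15) mod 26.
Reversing it on dcvpr: d(3)→5·(3−15)≡18=s; c(2)→5·(2−15)≡13=n; v(21)→5·(21−15)≡4=e; p(15)→5·(15−15)≡0=a; r(17)→5·(17−15)≡10=k (all mod 26).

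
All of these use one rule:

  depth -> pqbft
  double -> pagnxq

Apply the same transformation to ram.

dmy

Compare letters: d→p is +12, e→q is +12, p→b is +12 — a constant shift. Every letter moves 12 places later in the alphabet, wrapping around z→a.
Applying it to ram: r+12=d, a+12=m, m+12=y.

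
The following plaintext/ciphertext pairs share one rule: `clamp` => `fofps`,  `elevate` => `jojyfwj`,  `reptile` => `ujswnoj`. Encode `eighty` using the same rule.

The shift depends on letter class: consonant c→f is +3, but vowel a→f is +5. Two shifts are in play — +5 for a/e/i/o/u, +3 for every other letter.
On eighty: e(vowel)+5=j, i(vowel)+5=n, g(cons)+3=j, h(cons)+3=k, t(cons)+3=w, y(cons)+3=b.

jnjkwb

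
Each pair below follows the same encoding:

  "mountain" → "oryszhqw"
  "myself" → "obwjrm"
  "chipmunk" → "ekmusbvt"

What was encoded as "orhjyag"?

modesty

Each letter shifts forward by (position + 2), i.e. 2, 3, 4, … — the shift grows by one for each successive letter.
Undoing it on orhjyag: o−2=m, r−3=o, h−4=d, j−5=e, y−6=s, a−7=t, g−8=y.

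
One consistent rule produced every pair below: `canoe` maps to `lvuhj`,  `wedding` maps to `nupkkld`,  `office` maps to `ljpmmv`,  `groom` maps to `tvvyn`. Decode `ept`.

The output letters match the input read backwards, each shifted +7: canoe reversed is eonac. Two steps: reverse the string, then apply a Caesar shift of +7.
Undoing it on ept: shift back: e−7=x, p−7=i, t−7=m → xim; then reverse → mix.

mix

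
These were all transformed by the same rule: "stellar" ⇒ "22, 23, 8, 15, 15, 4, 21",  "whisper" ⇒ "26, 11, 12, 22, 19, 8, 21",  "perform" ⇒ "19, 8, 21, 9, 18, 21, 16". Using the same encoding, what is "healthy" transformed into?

s is letter #19 and maps to 22: an offset of 3. Each letter is replaced by its alphabet position (a=1..z=26) + 3.
Applying it to healthy: h=8→11, e=5→8, a=1→4, l=12→15, t=20→23, h=8→11, y=25→28.

11, 8, 4, 15, 23, 11, 28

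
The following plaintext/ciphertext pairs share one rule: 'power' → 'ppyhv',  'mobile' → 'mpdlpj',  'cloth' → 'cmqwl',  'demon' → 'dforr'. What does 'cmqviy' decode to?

closet

Letter i (0-indexed) is shifted by i+0, so successive shifts are 0, 1, 2, ….
Undoing it on cmqviy: c−0=c, m−1=l, q−2=o, v−3=s, i−4=e, y−5=t.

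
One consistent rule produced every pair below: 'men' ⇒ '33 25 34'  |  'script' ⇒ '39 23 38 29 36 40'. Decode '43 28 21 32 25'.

whale

m is letter #13 and maps to 33: an offset of 20. Each letter is replaced by its alphabet position (a=1..z=26) + 20.
Reversing it on 43 28 21 32 25: 43→(43−20)÷1=23=w, 28→(28−20)÷1=8=h, 21→(21−20)÷1=1=a, 32→(32−20)÷1=12=l, 25→(25−20)÷1=5=e.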